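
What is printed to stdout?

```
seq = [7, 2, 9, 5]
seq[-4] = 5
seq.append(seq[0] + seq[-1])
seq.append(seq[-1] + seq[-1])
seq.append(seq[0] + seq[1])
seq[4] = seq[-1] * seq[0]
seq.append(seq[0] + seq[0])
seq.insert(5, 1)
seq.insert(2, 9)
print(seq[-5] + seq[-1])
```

seq[-4] = 5 → [5, 2, 9, 5]
append seq[0]+seq[-1] = 5+5 = 10 → [5, 2, 9, 5, 10]
append seq[-1]+seq[-1] = 10+10 = 20 → [5, 2, 9, 5, 10, 20]
append seq[0]+seq[1] = 5+2 = 7 → [5, 2, 9, 5, 10, 20, 7]
seq[4] = seq[-1]*seq[0] = 7*5 = 35 → [5, 2, 9, 5, 35, 20, 7]
append seq[0]+seq[0] = 5+5 = 10 → [5, 2, 9, 5, 35, 20, 7, 10]
insert 1 at 5 → [5, 2, 9, 5, 35, 1, 20, 7, 10]
insert 9 at 2 → [5, 2, 9, 9, 5, 35, 1, 20, 7, 10]
seq[-5]+seq[-1] = 35+10 = 45

45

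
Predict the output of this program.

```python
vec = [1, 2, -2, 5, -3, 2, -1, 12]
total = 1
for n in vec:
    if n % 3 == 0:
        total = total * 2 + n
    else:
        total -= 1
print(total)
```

-10

n=1: not %3==0, total = 1-1 = 0
n=2: not %3==0, total = 0-1 = -1
n=-2: not %3==0, total = (-1)-1 = -2
n=5: not %3==0, total = (-2)-1 = -3
n=-3: %3==0, total = (-3)*2+(-3) = -9
n=2: not %3==0, total = (-9)-1 = -10
n=-1: not %3==0, total = (-10)-1 = -11
n=12: %3==0, total = (-11)*2+12 = -10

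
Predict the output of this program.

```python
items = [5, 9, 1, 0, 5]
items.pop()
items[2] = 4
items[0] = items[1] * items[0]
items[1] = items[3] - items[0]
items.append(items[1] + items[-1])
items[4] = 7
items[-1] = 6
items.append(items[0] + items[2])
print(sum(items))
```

59

pop() removes 5 → [5, 9, 1, 0]
items[2] = 4 → [5, 9, 4, 0]
items[0] = items[1]*items[0] = 9*5 = 45 → [45, 9, 4, 0]
items[1] = items[3]-items[0] = 0-45 = -45 → [45, -45, 4, 0]
append items[1]+items[-1] = (-45)+0 = -45 → [45, -45, 4, 0, -45]
items[4] = 7 → [45, -45, 4, 0, 7]
items[-1] = 6 → [45, -45, 4, 0, 6]
append items[0]+items[2] = 45+4 = 49 → [45, -45, 4, 0, 6, 49]
sum = 59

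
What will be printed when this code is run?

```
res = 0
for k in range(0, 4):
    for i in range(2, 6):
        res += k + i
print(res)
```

k=0,i=2: res = 0+2 = 2
k=0,i=3: res = 2+3 = 5
k=0,i=4: res = 5+4 = 9
k=0,i=5: res = 9+5 = 14
k=1,i=2: res = 14+3 = 17
k=1,i=3: res = 17+4 = 21
k=1,i=4: res = 21+5 = 26
k=1,i=5: res = 26+6 = 32
k=2,i=2: res = 32+4 = 36
k=2,i=3: res = 36+5 = 41
k=2,i=4: res = 41+6 = 47
k=2,i=5: res = 47+7 = 54
k=3,i=2: res = 54+5 = 59
k=3,i=3: res = 59+6 = 65
k=3,i=4: res = 65+7 = 72
k=3,i=5: res = 72+8 = 80

80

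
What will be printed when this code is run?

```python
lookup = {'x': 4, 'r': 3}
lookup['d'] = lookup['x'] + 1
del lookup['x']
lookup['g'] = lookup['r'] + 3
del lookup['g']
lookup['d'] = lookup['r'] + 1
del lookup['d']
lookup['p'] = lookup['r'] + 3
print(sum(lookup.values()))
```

lookup['d'] = lookup['x']+1 = 5 → {'x': 4, 'r': 3, 'd': 5}
del 'x' → {'r': 3, 'd': 5}
lookup['g'] = lookup['r']+3 = 6 → {'r': 3, 'd': 5, 'g': 6}
del 'g' → {'r': 3, 'd': 5}
lookup['d'] = lookup['r']+1 = 4 → {'r': 3, 'd': 4}
del 'd' → {'r': 3}
lookup['p'] = lookup['r']+3 = 6 → {'r': 3, 'p': 6}
sum of values = 9

9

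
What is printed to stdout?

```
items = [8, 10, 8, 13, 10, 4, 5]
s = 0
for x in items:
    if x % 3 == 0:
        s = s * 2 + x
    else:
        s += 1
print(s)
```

x=8: not %3==0, s = 0+1 = 1
x=10: not %3==0, s = 1+1 = 2
x=8: not %3==0, s = 2+1 = 3
x=13: not %3==0, s = 3+1 = 4
x=10: not %3==0, s = 4+1 = 5
x=4: not %3==0, s = 5+1 = 6
x=5: not %3==0, s = 6+1 = 7

7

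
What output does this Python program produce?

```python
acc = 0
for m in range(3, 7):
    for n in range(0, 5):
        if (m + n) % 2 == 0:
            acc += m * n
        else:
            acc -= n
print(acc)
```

72

m=3,n=0: odd sum, acc = 0-0 = 0
m=3,n=1: even sum, acc = 0+3 = 3
m=3,n=2: odd sum, acc = 3-2 = 1
m=3,n=3: even sum, acc = 1+9 = 10
m=3,n=4: odd sum, acc = 10-4 = 6
m=4,n=0: even sum, acc = 6+0 = 6
m=4,n=1: odd sum, acc = 6-1 = 5
m=4,n=2: even sum, acc = 5+8 = 13
m=4,n=3: odd sum, acc = 13-3 = 10
m=4,n=4: even sum, acc = 10+16 = 26
m=5,n=0: odd sum, acc = 26-0 = 26
m=5,n=1: even sum, acc = 26+5 = 31
m=5,n=2: odd sum, acc = 31-2 = 29
m=5,n=3: even sum, acc = 29+15 = 44
m=5,n=4: odd sum, acc = 44-4 = 40
m=6,n=0: even sum, acc = 40+0 = 40
m=6,n=1: odd sum, acc = 40-1 = 39
m=6,n=2: even sum, acc = 39+12 = 51
m=6,n=3: odd sum, acc = 51-3 = 48
m=6,n=4: even sum, acc = 48+24 = 72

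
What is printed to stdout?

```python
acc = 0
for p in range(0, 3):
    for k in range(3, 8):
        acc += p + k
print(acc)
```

p=0,k=3: acc = 0+3 = 3
p=0,k=4: acc = 3+4 = 7
p=0,k=5: acc = 7+5 = 12
p=0,k=6: acc = 12+6 = 18
p=0,k=7: acc = 18+7 = 25
p=1,k=3: acc = 25+4 = 29
p=1,k=4: acc = 29+5 = 34
p=1,k=5: acc = 34+6 = 40
p=1,k=6: acc = 40+7 = 47
p=1,k=7: acc = 47+8 = 55
p=2,k=3: acc = 55+5 = 60
p=2,k=4: acc = 60+6 = 66
p=2,k=5: acc = 66+7 = 73
p=2,k=6: acc = 73+8 = 81
p=2,k=7: acc = 81+9 = 90

90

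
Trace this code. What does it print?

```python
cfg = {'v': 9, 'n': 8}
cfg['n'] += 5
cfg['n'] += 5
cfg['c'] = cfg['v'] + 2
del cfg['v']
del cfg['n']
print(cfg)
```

{'c': 11}

cfg['n'] = 8+5 = 13 → {'v': 9, 'n': 13}
cfg['n'] = 13+5 = 18 → {'v': 9, 'n': 18}
cfg['c'] = cfg['v']+2 = 11 → {'v': 9, 'n': 18, 'c': 11}
del 'v' → {'n': 18, 'c': 11}
del 'n' → {'c': 11}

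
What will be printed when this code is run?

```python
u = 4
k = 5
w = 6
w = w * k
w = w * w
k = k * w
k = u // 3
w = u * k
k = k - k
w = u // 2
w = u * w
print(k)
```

0

w = 6*5 = 30
w = 30*30 = 900
k = 5*900 = 4500
k = 4//3 = 1
w = 4*1 = 4
k = 1-1 = 0
w = 4//2 = 2
w = 4*2 = 8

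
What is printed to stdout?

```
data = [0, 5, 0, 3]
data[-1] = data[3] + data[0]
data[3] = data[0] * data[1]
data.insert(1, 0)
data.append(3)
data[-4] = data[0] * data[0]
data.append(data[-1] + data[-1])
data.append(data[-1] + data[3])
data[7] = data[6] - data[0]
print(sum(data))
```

data[-1] = data[3]+data[0] = 3+0 = 3 → [0, 5, 0, 3]
data[3] = data[0]*data[1] = 0*5 = 0 → [0, 5, 0, 0]
insert 0 at 1 → [0, 0, 5, 0, 0]
append 3 → [0, 0, 5, 0, 0, 3]
data[-4] = data[0]*data[0] = 0*0 = 0 → [0, 0, 0, 0, 0, 3]
append data[-1]+data[-1] = 3+3 = 6 → [0, 0, 0, 0, 0, 3, 6]
append data[-1]+data[3] = 6+0 = 6 → [0, 0, 0, 0, 0, 3, 6, 6]
data[7] = data[6]-data[0] = 6-0 = 6 → [0, 0, 0, 0, 0, 3, 6, 6]
sum = 15

15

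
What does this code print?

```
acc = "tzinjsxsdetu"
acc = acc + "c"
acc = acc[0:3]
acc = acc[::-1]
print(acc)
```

izt

+ 'c' → 'tzinjsxsdetuc'
slice [0:3] → 'tzi'
reverse → 'izt'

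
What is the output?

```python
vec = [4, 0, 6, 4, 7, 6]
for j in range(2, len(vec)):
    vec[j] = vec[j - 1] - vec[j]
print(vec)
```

[4, 0, -6, -10, -17, -23]

j=2: vec[2] = 0-6 = -6 → [4, 0, -6, 4, 7, 6]
j=3: vec[3] = (-6)-4 = -10 → [4, 0, -6, -10, 7, 6]
j=4: vec[4] = (-10)-7 = -17 → [4, 0, -6, -10, -17, 6]
j=5: vec[5] = (-17)-6 = -23 → [4, 0, -6, -10, -17, -23]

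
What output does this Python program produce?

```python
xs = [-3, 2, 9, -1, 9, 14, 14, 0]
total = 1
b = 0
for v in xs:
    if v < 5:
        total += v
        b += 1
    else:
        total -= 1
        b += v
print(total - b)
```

v=-3: <5, total = 1+(-3) = -2; b=1
v=2: <5, total = (-2)+2 = 0; b=2
v=9: not <5, total = 0-1 = -1; b=11
v=-1: <5, total = (-1)+(-1) = -2; b=12
v=9: not <5, total = (-2)-1 = -3; b=21
v=14: not <5, total = (-3)-1 = -4; b=35
v=14: not <5, total = (-4)-1 = -5; b=49
v=0: <5, total = (-5)+0 = -5; b=50
total-b = (-5)-50 = -55

-55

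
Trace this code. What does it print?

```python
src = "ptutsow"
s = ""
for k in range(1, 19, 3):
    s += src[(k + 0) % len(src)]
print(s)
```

k=1: add src[1]='t' → 't'
k=4: add src[4]='s' → 'ts'
k=7: add src[0]='p' → 'tsp'
k=10: add src[3]='t' → 'tspt'
k=13: add src[6]='w' → 'tsptw'
k=16: add src[2]='u' → 'tsptwu'

tsptwu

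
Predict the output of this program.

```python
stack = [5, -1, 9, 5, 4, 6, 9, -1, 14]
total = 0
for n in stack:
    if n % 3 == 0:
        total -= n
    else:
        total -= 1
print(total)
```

n=5: not %3==0, total = 0-1 = -1
n=-1: not %3==0, total = (-1)-1 = -2
n=9: %3==0, total = (-2)-9 = -11
n=5: not %3==0, total = (-11)-1 = -12
n=4: not %3==0, total = (-12)-1 = -13
n=6: %3==0, total = (-13)-6 = -19
n=9: %3==0, total = (-19)-9 = -28
n=-1: not %3==0, total = (-28)-1 = -29
n=14: not %3==0, total = (-29)-1 = -30

-30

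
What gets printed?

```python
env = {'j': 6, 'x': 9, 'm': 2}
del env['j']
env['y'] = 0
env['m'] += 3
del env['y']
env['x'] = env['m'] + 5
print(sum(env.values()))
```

del 'j' → {'x': 9, 'm': 2}
env['y'] = 0 → {'x': 9, 'm': 2, 'y': 0}
env['m'] = 2+3 = 5 → {'x': 9, 'm': 5, 'y': 0}
del 'y' → {'x': 9, 'm': 5}
env['x'] = env['m']+5 = 10 → {'x': 10, 'm': 5}
sum of values = 15

15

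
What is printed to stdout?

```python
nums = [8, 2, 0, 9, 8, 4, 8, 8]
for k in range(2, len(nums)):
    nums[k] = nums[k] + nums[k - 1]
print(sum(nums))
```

135

k=2: nums[2] = 0+2 = 2 → [8, 2, 2, 9, 8, 4, 8, 8]
k=3: nums[3] = 9+2 = 11 → [8, 2, 2, 11, 8, 4, 8, 8]
k=4: nums[4] = 8+11 = 19 → [8, 2, 2, 11, 19, 4, 8, 8]
k=5: nums[5] = 4+19 = 23 → [8, 2, 2, 11, 19, 23, 8, 8]
k=6: nums[6] = 8+23 = 31 → [8, 2, 2, 11, 19, 23, 31, 8]
k=7: nums[7] = 8+31 = 39 → [8, 2, 2, 11, 19, 23, 31, 39]
sum = 135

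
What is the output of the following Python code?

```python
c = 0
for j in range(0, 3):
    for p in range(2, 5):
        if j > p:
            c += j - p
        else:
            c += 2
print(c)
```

j=0,p=2: not 0>2, c = 0+2 = 2
j=0,p=3: not 0>3, c = 2+2 = 4
j=0,p=4: not 0>4, c = 4+2 = 6
j=1,p=2: not 1>2, c = 6+2 = 8
j=1,p=3: not 1>3, c = 8+2 = 10
j=1,p=4: not 1>4, c = 10+2 = 12
j=2,p=2: not 2>2, c = 12+2 = 14
j=2,p=3: not 2>3, c = 14+2 = 16
j=2,p=4: not 2>4, c = 16+2 = 18

18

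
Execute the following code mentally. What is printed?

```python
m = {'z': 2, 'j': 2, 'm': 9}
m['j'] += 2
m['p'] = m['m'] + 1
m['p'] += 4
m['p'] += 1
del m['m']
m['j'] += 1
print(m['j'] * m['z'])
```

m['j'] = 2+2 = 4 → {'z': 2, 'j': 4, 'm': 9}
m['p'] = m['m']+1 = 10 → {'z': 2, 'j': 4, 'm': 9, 'p': 10}
m['p'] = 10+4 = 14 → {'z': 2, 'j': 4, 'm': 9, 'p': 14}
m['p'] = 14+1 = 15 → {'z': 2, 'j': 4, 'm': 9, 'p': 15}
del 'm' → {'z': 2, 'j': 4, 'p': 15}
m['j'] = 4+1 = 5 → {'z': 2, 'j': 5, 'p': 15}
m['j']*m['z'] = 5*2 = 10

10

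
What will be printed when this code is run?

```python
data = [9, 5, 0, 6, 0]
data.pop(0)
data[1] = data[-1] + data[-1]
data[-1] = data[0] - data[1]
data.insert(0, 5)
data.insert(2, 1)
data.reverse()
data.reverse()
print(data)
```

[5, 5, 1, 0, 6, 5]

pop(0) removes 9 → [5, 0, 6, 0]
data[1] = data[-1]+data[-1] = 0+0 = 0 → [5, 0, 6, 0]
data[-1] = data[0]-data[1] = 5-0 = 5 → [5, 0, 6, 5]
insert 5 at 0 → [5, 5, 0, 6, 5]
insert 1 at 2 → [5, 5, 1, 0, 6, 5]
reverse → [5, 6, 0, 1, 5, 5]
reverse → [5, 5, 1, 0, 6, 5]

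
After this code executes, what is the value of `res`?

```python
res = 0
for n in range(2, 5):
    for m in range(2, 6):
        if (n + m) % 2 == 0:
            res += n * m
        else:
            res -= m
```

n=2,m=2: even sum, res = 0+4 = 4
n=2,m=3: odd sum, res = 4-3 = 1
n=2,m=4: even sum, res = 1+8 = 9
n=2,m=5: odd sum, res = 9-5 = 4
n=3,m=2: odd sum, res = 4-2 = 2
n=3,m=3: even sum, res = 2+9 = 11
n=3,m=4: odd sum, res = 11-4 = 7
n=3,m=5: even sum, res = 7+15 = 22
n=4,m=2: even sum, res = 22+8 = 30
n=4,m=3: odd sum, res = 30-3 = 27
n=4,m=4: even sum, res = 27+16 = 43
n=4,m=5: odd sum, res = 43-5 = 38

38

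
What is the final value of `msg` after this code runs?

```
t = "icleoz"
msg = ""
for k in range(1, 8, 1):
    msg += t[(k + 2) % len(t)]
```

'eozicle'

k=1: add t[3]='e' → 'e'
k=2: add t[4]='o' → 'eo'
k=3: add t[5]='z' → 'eoz'
k=4: add t[0]='i' → 'eozi'
k=5: add t[1]='c' → 'eozic'
k=6: add t[2]='l' → 'eozicl'
k=7: add t[3]='e' → 'eozicle'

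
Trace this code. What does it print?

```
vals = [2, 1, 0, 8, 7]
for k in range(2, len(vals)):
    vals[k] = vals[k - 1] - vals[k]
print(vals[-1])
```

k=2: vals[2] = 1-0 = 1 → [2, 1, 1, 8, 7]
k=3: vals[3] = 1-8 = -7 → [2, 1, 1, -7, 7]
k=4: vals[4] = (-7)-7 = -14 → [2, 1, 1, -7, -14]

-14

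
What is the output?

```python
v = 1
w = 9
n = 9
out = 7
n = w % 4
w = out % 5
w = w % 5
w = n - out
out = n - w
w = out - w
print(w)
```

13

n = 9%4 = 1
w = 7%5 = 2
w = 2%5 = 2
w = 1-7 = -6
out = 1-(-6) = 7
w = 7-(-6) = 13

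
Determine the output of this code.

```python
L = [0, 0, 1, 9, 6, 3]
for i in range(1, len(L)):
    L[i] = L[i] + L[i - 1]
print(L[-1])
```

19

i=1: L[1] = 0+0 = 0 → [0, 0, 1, 9, 6, 3]
i=2: L[2] = 1+0 = 1 → [0, 0, 1, 9, 6, 3]
i=3: L[3] = 9+1 = 10 → [0, 0, 1, 10, 6, 3]
i=4: L[4] = 6+10 = 16 → [0, 0, 1, 10, 16, 3]
i=5: L[5] = 3+16 = 19 → [0, 0, 1, 10, 16, 19]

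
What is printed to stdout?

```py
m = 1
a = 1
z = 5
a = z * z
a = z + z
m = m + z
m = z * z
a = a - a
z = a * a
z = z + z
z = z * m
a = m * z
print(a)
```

0

a = 5*5 = 25
a = 5+5 = 10
m = 1+5 = 6
m = 5*5 = 25
a = 10-10 = 0
z = 0*0 = 0
z = 0+0 = 0
z = 0*25 = 0
a = 25*0 = 0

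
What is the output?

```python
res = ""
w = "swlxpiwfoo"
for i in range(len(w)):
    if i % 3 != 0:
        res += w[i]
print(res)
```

wlpifo

i=0: skip
i=1: add 'w' → 'w'
i=2: add 'l' → 'wl'
i=3: skip
i=4: add 'p' → 'wlp'
i=5: add 'i' → 'wlpi'
i=6: skip
i=7: add 'f' → 'wlpif'
i=8: add 'o' → 'wlpifo'
i=9: skip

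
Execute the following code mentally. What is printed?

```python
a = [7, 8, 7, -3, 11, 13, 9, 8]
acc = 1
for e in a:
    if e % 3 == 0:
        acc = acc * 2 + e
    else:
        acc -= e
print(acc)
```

e=7: not %3==0, acc = 1-7 = -6
e=8: not %3==0, acc = (-6)-8 = -14
e=7: not %3==0, acc = (-14)-7 = -21
e=-3: %3==0, acc = (-21)*2+(-3) = -45
e=11: not %3==0, acc = (-45)-11 = -56
e=13: not %3==0, acc = (-56)-13 = -69
e=9: %3==0, acc = (-69)*2+9 = -129
e=8: not %3==0, acc = (-129)-8 = -137

-137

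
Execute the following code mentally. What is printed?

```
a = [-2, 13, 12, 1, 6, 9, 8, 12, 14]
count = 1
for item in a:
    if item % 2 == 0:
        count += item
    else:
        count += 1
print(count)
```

item=-2: even, count = 1+(-2) = -1
item=13: not even, count = (-1)+1 = 0
item=12: even, count = 0+12 = 12
item=1: not even, count = 12+1 = 13
item=6: even, count = 13+6 = 19
item=9: not even, count = 19+1 = 20
item=8: even, count = 20+8 = 28
item=12: even, count = 28+12 = 40
item=14: even, count = 40+14 = 54

54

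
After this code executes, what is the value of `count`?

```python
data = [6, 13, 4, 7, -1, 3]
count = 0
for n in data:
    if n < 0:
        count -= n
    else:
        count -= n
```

-32

n=6: not <0, count = 0-6 = -6
n=13: not <0, count = (-6)-13 = -19
n=4: not <0, count = (-19)-4 = -23
n=7: not <0, count = (-23)-7 = -30
n=-1: <0, count = (-30)-(-1) = -29
n=3: not <0, count = (-29)-3 = -32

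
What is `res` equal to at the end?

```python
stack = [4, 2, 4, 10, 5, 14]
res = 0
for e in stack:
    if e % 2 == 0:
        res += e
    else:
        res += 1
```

35

e=4: even, res = 0+4 = 4
e=2: even, res = 4+2 = 6
e=4: even, res = 6+4 = 10
e=10: even, res = 10+10 = 20
e=5: not even, res = 20+1 = 21
e=14: even, res = 21+14 = 35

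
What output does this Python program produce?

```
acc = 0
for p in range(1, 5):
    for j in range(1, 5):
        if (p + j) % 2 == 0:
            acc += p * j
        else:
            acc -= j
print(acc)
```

p=1,j=1: even sum, acc = 0+1 = 1
p=1,j=2: odd sum, acc = 1-2 = -1
p=1,j=3: even sum, acc = (-1)+3 = 2
p=1,j=4: odd sum, acc = 2-4 = -2
p=2,j=1: odd sum, acc = (-2)-1 = -3
p=2,j=2: even sum, acc = (-3)+4 = 1
p=2,j=3: odd sum, acc = 1-3 = -2
p=2,j=4: even sum, acc = (-2)+8 = 6
p=3,j=1: even sum, acc = 6+3 = 9
p=3,j=2: odd sum, acc = 9-2 = 7
p=3,j=3: even sum, acc = 7+9 = 16
p=3,j=4: odd sum, acc = 16-4 = 12
p=4,j=1: odd sum, acc = 12-1 = 11
p=4,j=2: even sum, acc = 11+8 = 19
p=4,j=3: odd sum, acc = 19-3 = 16
p=4,j=4: even sum, acc = 16+16 = 32

32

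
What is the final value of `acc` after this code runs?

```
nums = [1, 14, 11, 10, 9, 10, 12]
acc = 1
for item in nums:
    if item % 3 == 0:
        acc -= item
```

item=1: not %3==0
item=14: not %3==0
item=11: not %3==0
item=10: not %3==0
item=9: %3==0, acc = 1-9 = -8
item=10: not %3==0
item=12: %3==0, acc = (-8)-12 = -20

-20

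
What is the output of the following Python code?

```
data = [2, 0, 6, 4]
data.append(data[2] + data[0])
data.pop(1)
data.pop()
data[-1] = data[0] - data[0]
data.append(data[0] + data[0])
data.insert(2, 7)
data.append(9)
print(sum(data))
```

28

append data[2]+data[0] = 6+2 = 8 → [2, 0, 6, 4, 8]
pop(1) removes 0 → [2, 6, 4, 8]
pop() removes 8 → [2, 6, 4]
data[-1] = data[0]-data[0] = 2-2 = 0 → [2, 6, 0]
append data[0]+data[0] = 2+2 = 4 → [2, 6, 0, 4]
insert 7 at 2 → [2, 6, 7, 0, 4]
append 9 → [2, 6, 7, 0, 4, 9]
sum = 28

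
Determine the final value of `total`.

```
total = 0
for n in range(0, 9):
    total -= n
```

-36

n=0: total = 0-0 = 0
n=1: total = 0-1 = -1
n=2: total = (-1)-2 = -3
n=3: total = (-3)-3 = -6
n=4: total = (-6)-4 = -10
n=5: total = (-10)-5 = -15
n=6: total = (-15)-6 = -21
n=7: total = (-21)-7 = -28
n=8: total = (-28)-8 = -36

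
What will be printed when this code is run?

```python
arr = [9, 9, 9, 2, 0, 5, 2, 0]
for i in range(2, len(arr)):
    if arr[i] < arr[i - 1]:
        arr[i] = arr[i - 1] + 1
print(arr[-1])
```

14

i=2: 9>=9, unchanged → [9, 9, 9, 2, 0, 5, 2, 0]
i=3: 2<9, arr[3] = 9+1 = 10 → [9, 9, 9, 10, 0, 5, 2, 0]
i=4: 0<10, arr[4] = 10+1 = 11 → [9, 9, 9, 10, 11, 5, 2, 0]
i=5: 5<11, arr[5] = 11+1 = 12 → [9, 9, 9, 10, 11, 12, 2, 0]
i=6: 2<12, arr[6] = 12+1 = 13 → [9, 9, 9, 10, 11, 12, 13, 0]
i=7: 0<13, arr[7] = 13+1 = 14 → [9, 9, 9, 10, 11, 12, 13, 14]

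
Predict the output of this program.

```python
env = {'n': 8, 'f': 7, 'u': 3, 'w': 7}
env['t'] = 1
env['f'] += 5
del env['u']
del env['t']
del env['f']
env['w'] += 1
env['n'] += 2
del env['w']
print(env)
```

env['t'] = 1 → {'n': 8, 'f': 7, 'u': 3, 'w': 7, 't': 1}
env['f'] = 7+5 = 12 → {'n': 8, 'f': 12, 'u': 3, 'w': 7, 't': 1}
del 'u' → {'n': 8, 'f': 12, 'w': 7, 't': 1}
del 't' → {'n': 8, 'f': 12, 'w': 7}
del 'f' → {'n': 8, 'w': 7}
env['w'] = 7+1 = 8 → {'n': 8, 'w': 8}
env['n'] = 8+2 = 10 → {'n': 10, 'w': 8}
del 'w' → {'n': 10}

{'n': 10}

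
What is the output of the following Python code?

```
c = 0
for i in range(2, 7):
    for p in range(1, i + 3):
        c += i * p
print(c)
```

505

i=2,p=1: c = 0+2 = 2
i=2,p=2: c = 2+4 = 6
i=2,p=3: c = 6+6 = 12
i=2,p=4: c = 12+8 = 20
i=3,p=1: c = 20+3 = 23
i=3,p=2: c = 23+6 = 29
i=3,p=3: c = 29+9 = 38
i=3,p=4: c = 38+12 = 50
i=3,p=5: c = 50+15 = 65
i=4,p=1: c = 65+4 = 69
i=4,p=2: c = 69+8 = 77
i=4,p=3: c = 77+12 = 89
i=4,p=4: c = 89+16 = 105
i=4,p=5: c = 105+20 = 125
i=4,p=6: c = 125+24 = 149
i=5,p=1: c = 149+5 = 154
i=5,p=2: c = 154+10 = 164
i=5,p=3: c = 164+15 = 179
i=5,p=4: c = 179+20 = 199
i=5,p=5: c = 199+25 = 224
i=5,p=6: c = 224+30 = 254
i=5,p=7: c = 254+35 = 289
i=6,p=1: c = 289+6 = 295
i=6,p=2: c = 295+12 = 307
i=6,p=3: c = 307+18 = 325
i=6,p=4: c = 325+24 = 349
i=6,p=5: c = 349+30 = 379
i=6,p=6: c = 379+36 = 415
i=6,p=7: c = 415+42 = 457
i=6,p=8: c = 457+48 = 505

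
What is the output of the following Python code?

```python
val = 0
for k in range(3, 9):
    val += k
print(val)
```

33

k=3: val = 0+3 = 3
k=4: val = 3+4 = 7
k=5: val = 7+5 = 12
k=6: val = 12+6 = 18
k=7: val = 18+7 = 25
k=8: val = 25+8 = 33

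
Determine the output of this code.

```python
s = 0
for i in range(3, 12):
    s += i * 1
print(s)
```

63

i=3: s = 0+3*1 = 3
i=4: s = 3+4*1 = 7
i=5: s = 7+5*1 = 12
i=6: s = 12+6*1 = 18
i=7: s = 18+7*1 = 25
i=8: s = 25+8*1 = 33
i=9: s = 33+9*1 = 42
i=10: s = 42+10*1 = 52
i=11: s = 52+11*1 = 63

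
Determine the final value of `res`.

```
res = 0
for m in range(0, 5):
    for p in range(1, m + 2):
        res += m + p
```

75

m=0,p=1: res = 0+1 = 1
m=1,p=1: res = 1+2 = 3
m=1,p=2: res = 3+3 = 6
m=2,p=1: res = 6+3 = 9
m=2,p=2: res = 9+4 = 13
m=2,p=3: res = 13+5 = 18
m=3,p=1: res = 18+4 = 22
m=3,p=2: res = 22+5 = 27
m=3,p=3: res = 27+6 = 33
m=3,p=4: res = 33+7 = 40
m=4,p=1: res = 40+5 = 45
m=4,p=2: res = 45+6 = 51
m=4,p=3: res = 51+7 = 58
m=4,p=4: res = 58+8 = 66
m=4,p=5: res = 66+9 = 75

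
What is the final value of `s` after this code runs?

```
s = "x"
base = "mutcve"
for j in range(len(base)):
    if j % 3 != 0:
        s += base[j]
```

'xutve'

j=0: skip
j=1: add 'u' → 'xu'
j=2: add 't' → 'xut'
j=3: skip
j=4: add 'v' → 'xutv'
j=5: add 'e' → 'xutve'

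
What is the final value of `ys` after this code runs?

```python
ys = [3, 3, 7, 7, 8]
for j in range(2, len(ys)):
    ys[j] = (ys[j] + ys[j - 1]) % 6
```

j=2: ys[2] = (7+3)%6 = 4 → [3, 3, 4, 7, 8]
j=3: ys[3] = (7+4)%6 = 5 → [3, 3, 4, 5, 8]
j=4: ys[4] = (8+5)%6 = 1 → [3, 3, 4, 5, 1]

[3, 3, 4, 5, 1]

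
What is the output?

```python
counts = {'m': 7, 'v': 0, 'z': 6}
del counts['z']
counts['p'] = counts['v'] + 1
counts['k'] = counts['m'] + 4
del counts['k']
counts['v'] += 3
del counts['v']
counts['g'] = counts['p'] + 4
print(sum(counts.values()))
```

del 'z' → {'m': 7, 'v': 0}
counts['p'] = counts['v']+1 = 1 → {'m': 7, 'v': 0, 'p': 1}
counts['k'] = counts['m']+4 = 11 → {'m': 7, 'v': 0, 'p': 1, 'k': 11}
del 'k' → {'m': 7, 'v': 0, 'p': 1}
counts['v'] = 0+3 = 3 → {'m': 7, 'v': 3, 'p': 1}
del 'v' → {'m': 7, 'p': 1}
counts['g'] = counts['p']+4 = 5 → {'m': 7, 'p': 1, 'g': 5}
sum of values = 13

13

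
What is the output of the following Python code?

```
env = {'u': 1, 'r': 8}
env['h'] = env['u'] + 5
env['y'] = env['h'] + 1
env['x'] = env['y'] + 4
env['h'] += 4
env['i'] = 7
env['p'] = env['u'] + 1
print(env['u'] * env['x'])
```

env['h'] = env['u']+5 = 6 → {'u': 1, 'r': 8, 'h': 6}
env['y'] = env['h']+1 = 7 → {'u': 1, 'r': 8, 'h': 6, 'y': 7}
env['x'] = env['y']+4 = 11 → {'u': 1, 'r': 8, 'h': 6, 'y': 7, 'x': 11}
env['h'] = 6+4 = 10 → {'u': 1, 'r': 8, 'h': 10, 'y': 7, 'x': 11}
env['i'] = 7 → {'u': 1, 'r': 8, 'h': 10, 'y': 7, 'x': 11, 'i': 7}
env['p'] = env['u']+1 = 2 → {'u': 1, 'r': 8, 'h': 10, 'y': 7, 'x': 11, 'i': 7, 'p': 2}
env['u']*env['x'] = 1*11 = 11

11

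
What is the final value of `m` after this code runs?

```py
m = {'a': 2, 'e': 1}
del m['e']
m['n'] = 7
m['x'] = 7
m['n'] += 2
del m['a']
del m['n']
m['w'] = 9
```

{'x': 7, 'w': 9}

del 'e' → {'a': 2}
m['n'] = 7 → {'a': 2, 'n': 7}
m['x'] = 7 → {'a': 2, 'n': 7, 'x': 7}
m['n'] = 7+2 = 9 → {'a': 2, 'n': 9, 'x': 7}
del 'a' → {'n': 9, 'x': 7}
del 'n' → {'x': 7}
m['w'] = 9 → {'x': 7, 'w': 9}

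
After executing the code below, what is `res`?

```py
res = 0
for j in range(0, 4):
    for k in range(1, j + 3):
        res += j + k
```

j=0,k=1: res = 0+1 = 1
j=0,k=2: res = 1+2 = 3
j=1,k=1: res = 3+2 = 5
j=1,k=2: res = 5+3 = 8
j=1,k=3: res = 8+4 = 12
j=2,k=1: res = 12+3 = 15
j=2,k=2: res = 15+4 = 19
j=2,k=3: res = 19+5 = 24
j=2,k=4: res = 24+6 = 30
j=3,k=1: res = 30+4 = 34
j=3,k=2: res = 34+5 = 39
j=3,k=3: res = 39+6 = 45
j=3,k=4: res = 45+7 = 52
j=3,k=5: res = 52+8 = 60

60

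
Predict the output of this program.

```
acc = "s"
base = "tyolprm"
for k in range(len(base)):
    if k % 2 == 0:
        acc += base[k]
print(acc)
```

k=0: add 't' → 'st'
k=1: skip
k=2: add 'o' → 'sto'
k=3: skip
k=4: add 'p' → 'stop'
k=5: skip
k=6: add 'm' → 'stopm'

stopm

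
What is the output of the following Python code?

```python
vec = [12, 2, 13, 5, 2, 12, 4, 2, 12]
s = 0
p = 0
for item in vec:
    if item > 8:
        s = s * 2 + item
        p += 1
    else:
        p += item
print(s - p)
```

165

item=12: >8, s = 0*2+12 = 12; p=1
item=2: not >8; p=3
item=13: >8, s = 12*2+13 = 37; p=4
item=5: not >8; p=9
item=2: not >8; p=11
item=12: >8, s = 37*2+12 = 86; p=12
item=4: not >8; p=16
item=2: not >8; p=18
item=12: >8, s = 86*2+12 = 184; p=19
s-p = 184-19 = 165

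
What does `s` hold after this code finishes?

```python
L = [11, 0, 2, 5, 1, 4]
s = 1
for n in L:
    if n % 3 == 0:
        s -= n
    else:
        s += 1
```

6

n=11: not %3==0, s = 1+1 = 2
n=0: %3==0, s = 2-0 = 2
n=2: not %3==0, s = 2+1 = 3
n=5: not %3==0, s = 3+1 = 4
n=1: not %3==0, s = 4+1 = 5
n=4: not %3==0, s = 5+1 = 6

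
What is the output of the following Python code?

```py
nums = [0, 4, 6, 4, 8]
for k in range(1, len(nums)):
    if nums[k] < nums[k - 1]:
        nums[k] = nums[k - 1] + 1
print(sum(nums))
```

25

k=1: 4>=0, unchanged → [0, 4, 6, 4, 8]
k=2: 6>=4, unchanged → [0, 4, 6, 4, 8]
k=3: 4<6, nums[3] = 6+1 = 7 → [0, 4, 6, 7, 8]
k=4: 8>=7, unchanged → [0, 4, 6, 7, 8]
sum = 25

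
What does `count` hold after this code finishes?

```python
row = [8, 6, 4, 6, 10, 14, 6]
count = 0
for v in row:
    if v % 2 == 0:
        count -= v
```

v=8: even, count = 0-8 = -8
v=6: even, count = (-8)-6 = -14
v=4: even, count = (-14)-4 = -18
v=6: even, count = (-18)-6 = -24
v=10: even, count = (-24)-10 = -34
v=14: even, count = (-34)-14 = -48
v=6: even, count = (-48)-6 = -54

-54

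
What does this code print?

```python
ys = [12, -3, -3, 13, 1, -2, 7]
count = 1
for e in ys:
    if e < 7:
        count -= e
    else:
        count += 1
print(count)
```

e=12: not <7, count = 1+1 = 2
e=-3: <7, count = 2-(-3) = 5
e=-3: <7, count = 5-(-3) = 8
e=13: not <7, count = 8+1 = 9
e=1: <7, count = 9-1 = 8
e=-2: <7, count = 8-(-2) = 10
e=7: not <7, count = 10+1 = 11

11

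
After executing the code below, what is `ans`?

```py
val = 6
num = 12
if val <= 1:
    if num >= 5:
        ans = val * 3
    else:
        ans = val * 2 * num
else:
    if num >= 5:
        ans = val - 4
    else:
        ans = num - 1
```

2

val=6, num=12
val <= 1 is False; num >= 5 is True
→ ans = val - 4 = 2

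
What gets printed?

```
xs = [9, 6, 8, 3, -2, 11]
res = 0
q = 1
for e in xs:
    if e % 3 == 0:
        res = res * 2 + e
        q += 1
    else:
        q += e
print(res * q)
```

1071

e=9: %3==0, res = 0*2+9 = 9; q=2
e=6: %3==0, res = 9*2+6 = 24; q=3
e=8: not %3==0; q=11
e=3: %3==0, res = 24*2+3 = 51; q=12
e=-2: not %3==0; q=10
e=11: not %3==0; q=21
res*q = 51*21 = 1071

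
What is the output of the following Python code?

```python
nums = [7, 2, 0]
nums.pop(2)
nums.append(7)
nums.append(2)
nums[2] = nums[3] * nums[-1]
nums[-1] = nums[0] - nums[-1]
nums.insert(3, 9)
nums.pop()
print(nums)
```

pop(2) removes 0 → [7, 2]
append 7 → [7, 2, 7]
append 2 → [7, 2, 7, 2]
nums[2] = nums[3]*nums[-1] = 2*2 = 4 → [7, 2, 4, 2]
nums[-1] = nums[0]-nums[-1] = 7-2 = 5 → [7, 2, 4, 5]
insert 9 at 3 → [7, 2, 4, 9, 5]
pop() removes 5 → [7, 2, 4, 9]

[7, 2, 4, 9]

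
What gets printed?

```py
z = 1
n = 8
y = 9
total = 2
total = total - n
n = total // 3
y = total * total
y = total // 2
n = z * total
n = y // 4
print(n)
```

-1

total = 2-8 = -6
n = (-6)//3 = -2
y = (-6)*(-6) = 36
y = (-6)//2 = -3
n = 1*(-6) = -6
n = (-3)//4 = -1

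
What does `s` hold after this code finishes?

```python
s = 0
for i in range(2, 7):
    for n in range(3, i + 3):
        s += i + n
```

185

i=2,n=3: s = 0+5 = 5
i=2,n=4: s = 5+6 = 11
i=3,n=3: s = 11+6 = 17
i=3,n=4: s = 17+7 = 24
i=3,n=5: s = 24+8 = 32
i=4,n=3: s = 32+7 = 39
i=4,n=4: s = 39+8 = 47
i=4,n=5: s = 47+9 = 56
i=4,n=6: s = 56+10 = 66
i=5,n=3: s = 66+8 = 74
i=5,n=4: s = 74+9 = 83
i=5,n=5: s = 83+10 = 93
i=5,n=6: s = 93+11 = 104
i=5,n=7: s = 104+12 = 116
i=6,n=3: s = 116+9 = 125
i=6,n=4: s = 125+10 = 135
i=6,n=5: s = 135+11 = 146
i=6,n=6: s = 146+12 = 158
i=6,n=7: s = 158+13 = 171
i=6,n=8: s = 171+14 = 185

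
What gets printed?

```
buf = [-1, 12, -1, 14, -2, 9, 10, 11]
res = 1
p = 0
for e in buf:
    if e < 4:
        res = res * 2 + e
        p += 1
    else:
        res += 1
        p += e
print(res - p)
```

-50

e=-1: <4, res = 1*2+(-1) = 1; p=1
e=12: not <4, res = 1+1 = 2; p=13
e=-1: <4, res = 2*2+(-1) = 3; p=14
e=14: not <4, res = 3+1 = 4; p=28
e=-2: <4, res = 4*2+(-2) = 6; p=29
e=9: not <4, res = 6+1 = 7; p=38
e=10: not <4, res = 7+1 = 8; p=48
e=11: not <4, res = 8+1 = 9; p=59
res-p = 9-59 = -50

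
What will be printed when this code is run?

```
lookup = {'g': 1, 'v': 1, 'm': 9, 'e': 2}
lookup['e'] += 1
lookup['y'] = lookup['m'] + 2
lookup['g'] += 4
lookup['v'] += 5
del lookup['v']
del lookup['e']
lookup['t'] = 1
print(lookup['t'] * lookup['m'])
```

lookup['e'] = 2+1 = 3 → {'g': 1, 'v': 1, 'm': 9, 'e': 3}
lookup['y'] = lookup['m']+2 = 11 → {'g': 1, 'v': 1, 'm': 9, 'e': 3, 'y': 11}
lookup['g'] = 1+4 = 5 → {'g': 5, 'v': 1, 'm': 9, 'e': 3, 'y': 11}
lookup['v'] = 1+5 = 6 → {'g': 5, 'v': 6, 'm': 9, 'e': 3, 'y': 11}
del 'v' → {'g': 5, 'm': 9, 'e': 3, 'y': 11}
del 'e' → {'g': 5, 'm': 9, 'y': 11}
lookup['t'] = 1 → {'g': 5, 'm': 9, 'y': 11, 't': 1}
lookup['t']*lookup['m'] = 1*9 = 9

9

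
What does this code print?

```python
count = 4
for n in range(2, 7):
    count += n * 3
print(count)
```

64

n=2: count = 4+2*3 = 10
n=3: count = 10+3*3 = 19
n=4: count = 19+4*3 = 31
n=5: count = 31+5*3 = 46
n=6: count = 46+6*3 = 64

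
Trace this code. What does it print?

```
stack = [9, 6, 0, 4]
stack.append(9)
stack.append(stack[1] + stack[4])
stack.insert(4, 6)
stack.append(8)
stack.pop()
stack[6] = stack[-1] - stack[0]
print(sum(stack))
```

append 9 → [9, 6, 0, 4, 9]
append stack[1]+stack[4] = 6+9 = 15 → [9, 6, 0, 4, 9, 15]
insert 6 at 4 → [9, 6, 0, 4, 6, 9, 15]
append 8 → [9, 6, 0, 4, 6, 9, 15, 8]
pop() removes 8 → [9, 6, 0, 4, 6, 9, 15]
stack[6] = stack[-1]-stack[0] = 15-9 = 6 → [9, 6, 0, 4, 6, 9, 6]
sum = 40

40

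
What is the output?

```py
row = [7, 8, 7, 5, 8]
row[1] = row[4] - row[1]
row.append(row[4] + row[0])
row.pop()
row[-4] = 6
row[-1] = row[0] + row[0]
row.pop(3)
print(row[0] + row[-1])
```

row[1] = row[4]-row[1] = 8-8 = 0 → [7, 0, 7, 5, 8]
append row[4]+row[0] = 8+7 = 15 → [7, 0, 7, 5, 8, 15]
pop() removes 15 → [7, 0, 7, 5, 8]
row[-4] = 6 → [7, 6, 7, 5, 8]
row[-1] = row[0]+row[0] = 7+7 = 14 → [7, 6, 7, 5, 14]
pop(3) removes 5 → [7, 6, 7, 14]
row[0]+row[-1] = 7+14 = 21

21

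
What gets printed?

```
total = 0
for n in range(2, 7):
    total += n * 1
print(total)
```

20

n=2: total = 0+2*1 = 2
n=3: total = 2+3*1 = 5
n=4: total = 5+4*1 = 9
n=5: total = 9+5*1 = 14
n=6: total = 14+6*1 = 20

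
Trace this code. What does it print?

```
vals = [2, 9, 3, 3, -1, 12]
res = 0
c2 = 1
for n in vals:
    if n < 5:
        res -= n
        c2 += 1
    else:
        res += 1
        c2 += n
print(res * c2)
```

-130

n=2: <5, res = 0-2 = -2; c2=2
n=9: not <5, res = (-2)+1 = -1; c2=11
n=3: <5, res = (-1)-3 = -4; c2=12
n=3: <5, res = (-4)-3 = -7; c2=13
n=-1: <5, res = (-7)-(-1) = -6; c2=14
n=12: not <5, res = (-6)+1 = -5; c2=26
res*c2 = (-5)*26 = -130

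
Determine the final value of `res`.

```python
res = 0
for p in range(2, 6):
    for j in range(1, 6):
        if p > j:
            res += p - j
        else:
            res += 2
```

40

p=2,j=1: 2>1, res = 0+1 = 1
p=2,j=2: not 2>2, res = 1+2 = 3
p=2,j=3: not 2>3, res = 3+2 = 5
p=2,j=4: not 2>4, res = 5+2 = 7
p=2,j=5: not 2>5, res = 7+2 = 9
p=3,j=1: 3>1, res = 9+2 = 11
p=3,j=2: 3>2, res = 11+1 = 12
p=3,j=3: not 3>3, res = 12+2 = 14
p=3,j=4: not 3>4, res = 14+2 = 16
p=3,j=5: not 3>5, res = 16+2 = 18
p=4,j=1: 4>1, res = 18+3 = 21
p=4,j=2: 4>2, res = 21+2 = 23
p=4,j=3: 4>3, res = 23+1 = 24
p=4,j=4: not 4>4, res = 24+2 = 26
p=4,j=5: not 4>5, res = 26+2 = 28
p=5,j=1: 5>1, res = 28+4 = 32
p=5,j=2: 5>2, res = 32+3 = 35
p=5,j=3: 5>3, res = 35+2 = 37
p=5,j=4: 5>4, res = 37+1 = 38
p=5,j=5: not 5>5, res = 38+2 = 40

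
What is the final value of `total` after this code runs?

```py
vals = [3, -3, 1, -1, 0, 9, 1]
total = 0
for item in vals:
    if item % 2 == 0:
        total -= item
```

item=3: not even
item=-3: not even
item=1: not even
item=-1: not even
item=0: even, total = 0-0 = 0
item=9: not even
item=1: not even

0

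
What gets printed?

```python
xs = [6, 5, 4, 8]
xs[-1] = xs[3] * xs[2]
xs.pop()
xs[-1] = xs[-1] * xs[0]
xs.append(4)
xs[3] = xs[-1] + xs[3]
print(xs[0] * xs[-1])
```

xs[-1] = xs[3]*xs[2] = 8*4 = 32 → [6, 5, 4, 32]
pop() removes 32 → [6, 5, 4]
xs[-1] = xs[-1]*xs[0] = 4*6 = 24 → [6, 5, 24]
append 4 → [6, 5, 24, 4]
xs[3] = xs[-1]+xs[3] = 4+4 = 8 → [6, 5, 24, 8]
xs[0]*xs[-1] = 6*8 = 48

48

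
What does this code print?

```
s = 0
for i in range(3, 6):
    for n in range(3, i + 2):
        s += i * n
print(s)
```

159

i=3,n=3: s = 0+9 = 9
i=3,n=4: s = 9+12 = 21
i=4,n=3: s = 21+12 = 33
i=4,n=4: s = 33+16 = 49
i=4,n=5: s = 49+20 = 69
i=5,n=3: s = 69+15 = 84
i=5,n=4: s = 84+20 = 104
i=5,n=5: s = 104+25 = 129
i=5,n=6: s = 129+30 = 159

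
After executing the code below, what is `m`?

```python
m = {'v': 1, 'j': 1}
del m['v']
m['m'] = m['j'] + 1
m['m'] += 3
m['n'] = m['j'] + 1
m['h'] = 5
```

del 'v' → {'j': 1}
m['m'] = m['j']+1 = 2 → {'j': 1, 'm': 2}
m['m'] = 2+3 = 5 → {'j': 1, 'm': 5}
m['n'] = m['j']+1 = 2 → {'j': 1, 'm': 5, 'n': 2}
m['h'] = 5 → {'j': 1, 'm': 5, 'n': 2, 'h': 5}

{'j': 1, 'm': 5, 'n': 2, 'h': 5}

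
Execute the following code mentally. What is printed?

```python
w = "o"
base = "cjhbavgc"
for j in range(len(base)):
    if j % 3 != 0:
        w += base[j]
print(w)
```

j=0: skip
j=1: add 'j' → 'oj'
j=2: add 'h' → 'ojh'
j=3: skip
j=4: add 'a' → 'ojha'
j=5: add 'v' → 'ojhav'
j=6: skip
j=7: add 'c' → 'ojhavc'

ojhavc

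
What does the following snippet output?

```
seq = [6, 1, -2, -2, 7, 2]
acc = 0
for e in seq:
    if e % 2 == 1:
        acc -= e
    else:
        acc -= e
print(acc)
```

e=6: not odd, acc = 0-6 = -6
e=1: odd, acc = (-6)-1 = -7
e=-2: not odd, acc = (-7)-(-2) = -5
e=-2: not odd, acc = (-5)-(-2) = -3
e=7: odd, acc = (-3)-7 = -10
e=2: not odd, acc = (-10)-2 = -12

-12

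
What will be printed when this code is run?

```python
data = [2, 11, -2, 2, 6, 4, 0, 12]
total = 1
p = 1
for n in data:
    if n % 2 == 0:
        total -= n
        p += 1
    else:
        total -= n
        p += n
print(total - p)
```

n=2: even, total = 1-2 = -1; p=2
n=11: not even, total = (-1)-11 = -12; p=13
n=-2: even, total = (-12)-(-2) = -10; p=14
n=2: even, total = (-10)-2 = -12; p=15
n=6: even, total = (-12)-6 = -18; p=16
n=4: even, total = (-18)-4 = -22; p=17
n=0: even, total = (-22)-0 = -22; p=18
n=12: even, total = (-22)-12 = -34; p=19
total-p = (-34)-19 = -53

-53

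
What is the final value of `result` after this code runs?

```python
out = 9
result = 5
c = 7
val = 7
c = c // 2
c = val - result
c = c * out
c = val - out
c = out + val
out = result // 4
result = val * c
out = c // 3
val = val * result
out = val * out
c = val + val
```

112

c = 7//2 = 3
c = 7-5 = 2
c = 2*9 = 18
c = 7-9 = -2
c = 9+7 = 16
out = 5//4 = 1
result = 7*16 = 112
out = 16//3 = 5
val = 7*112 = 784
out = 784*5 = 3920
c = 784+784 = 1568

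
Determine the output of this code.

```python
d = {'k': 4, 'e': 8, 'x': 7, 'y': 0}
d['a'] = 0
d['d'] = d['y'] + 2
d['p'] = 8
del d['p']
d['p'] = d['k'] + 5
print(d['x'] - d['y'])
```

7

d['a'] = 0 → {'k': 4, 'e': 8, 'x': 7, 'y': 0, 'a': 0}
d['d'] = d['y']+2 = 2 → {'k': 4, 'e': 8, 'x': 7, 'y': 0, 'a': 0, 'd': 2}
d['p'] = 8 → {'k': 4, 'e': 8, 'x': 7, 'y': 0, 'a': 0, 'd': 2, 'p': 8}
del 'p' → {'k': 4, 'e': 8, 'x': 7, 'y': 0, 'a': 0, 'd': 2}
d['p'] = d['k']+5 = 9 → {'k': 4, 'e': 8, 'x': 7, 'y': 0, 'a': 0, 'd': 2, 'p': 9}
d['x']-d['y'] = 7-0 = 7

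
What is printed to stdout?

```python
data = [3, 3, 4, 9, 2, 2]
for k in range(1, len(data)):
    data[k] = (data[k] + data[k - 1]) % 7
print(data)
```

[3, 6, 3, 5, 0, 2]

k=1: data[1] = (3+3)%7 = 6 → [3, 6, 4, 9, 2, 2]
k=2: data[2] = (4+6)%7 = 3 → [3, 6, 3, 9, 2, 2]
k=3: data[3] = (9+3)%7 = 5 → [3, 6, 3, 5, 2, 2]
k=4: data[4] = (2+5)%7 = 0 → [3, 6, 3, 5, 0, 2]
k=5: data[5] = (2+0)%7 = 2 → [3, 6, 3, 5, 0, 2]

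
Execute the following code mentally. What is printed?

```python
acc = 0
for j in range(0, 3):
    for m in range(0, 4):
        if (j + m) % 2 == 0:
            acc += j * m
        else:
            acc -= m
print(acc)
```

j=0,m=0: even sum, acc = 0+0 = 0
j=0,m=1: odd sum, acc = 0-1 = -1
j=0,m=2: even sum, acc = (-1)+0 = -1
j=0,m=3: odd sum, acc = (-1)-3 = -4
j=1,m=0: odd sum, acc = (-4)-0 = -4
j=1,m=1: even sum, acc = (-4)+1 = -3
j=1,m=2: odd sum, acc = (-3)-2 = -5
j=1,m=3: even sum, acc = (-5)+3 = -2
j=2,m=0: even sum, acc = (-2)+0 = -2
j=2,m=1: odd sum, acc = (-2)-1 = -3
j=2,m=2: even sum, acc = (-3)+4 = 1
j=2,m=3: odd sum, acc = 1-3 = -2

-2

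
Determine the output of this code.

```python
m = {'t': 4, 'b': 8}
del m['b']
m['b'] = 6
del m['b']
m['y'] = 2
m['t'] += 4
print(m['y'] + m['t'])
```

del 'b' → {'t': 4}
m['b'] = 6 → {'t': 4, 'b': 6}
del 'b' → {'t': 4}
m['y'] = 2 → {'t': 4, 'y': 2}
m['t'] = 4+4 = 8 → {'t': 8, 'y': 2}
m['y']+m['t'] = 2+8 = 10

10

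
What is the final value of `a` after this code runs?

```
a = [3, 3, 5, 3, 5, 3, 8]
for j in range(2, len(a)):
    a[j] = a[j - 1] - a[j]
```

j=2: a[2] = 3-5 = -2 → [3, 3, -2, 3, 5, 3, 8]
j=3: a[3] = (-2)-3 = -5 → [3, 3, -2, -5, 5, 3, 8]
j=4: a[4] = (-5)-5 = -10 → [3, 3, -2, -5, -10, 3, 8]
j=5: a[5] = (-10)-3 = -13 → [3, 3, -2, -5, -10, -13, 8]
j=6: a[6] = (-13)-8 = -21 → [3, 3, -2, -5, -10, -13, -21]

[3, 3, -2, -5, -10, -13, -21]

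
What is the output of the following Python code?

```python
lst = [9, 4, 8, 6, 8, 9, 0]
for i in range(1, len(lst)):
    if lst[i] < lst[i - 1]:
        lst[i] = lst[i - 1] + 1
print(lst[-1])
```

i=1: 4<9, lst[1] = 9+1 = 10 → [9, 10, 8, 6, 8, 9, 0]
i=2: 8<10, lst[2] = 10+1 = 11 → [9, 10, 11, 6, 8, 9, 0]
i=3: 6<11, lst[3] = 11+1 = 12 → [9, 10, 11, 12, 8, 9, 0]
i=4: 8<12, lst[4] = 12+1 = 13 → [9, 10, 11, 12, 13, 9, 0]
i=5: 9<13, lst[5] = 13+1 = 14 → [9, 10, 11, 12, 13, 14, 0]
i=6: 0<14, lst[6] = 14+1 = 15 → [9, 10, 11, 12, 13, 14, 15]

15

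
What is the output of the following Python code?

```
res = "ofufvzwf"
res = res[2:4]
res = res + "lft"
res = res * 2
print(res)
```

slice [2:4] → 'uf'
+ 'lft' → 'uflft'
repeat ×2 → 'uflftuflft'

uflftuflft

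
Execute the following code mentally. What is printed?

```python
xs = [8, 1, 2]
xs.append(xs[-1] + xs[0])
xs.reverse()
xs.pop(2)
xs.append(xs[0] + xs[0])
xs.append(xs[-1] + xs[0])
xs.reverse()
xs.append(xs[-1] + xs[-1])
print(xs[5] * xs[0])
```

append xs[-1]+xs[0] = 2+8 = 10 → [8, 1, 2, 10]
reverse → [10, 2, 1, 8]
pop(2) removes 1 → [10, 2, 8]
append xs[0]+xs[0] = 10+10 = 20 → [10, 2, 8, 20]
append xs[-1]+xs[0] = 20+10 = 30 → [10, 2, 8, 20, 30]
reverse → [30, 20, 8, 2, 10]
append xs[-1]+xs[-1] = 10+10 = 20 → [30, 20, 8, 2, 10, 20]
xs[5]*xs[0] = 20*30 = 600

600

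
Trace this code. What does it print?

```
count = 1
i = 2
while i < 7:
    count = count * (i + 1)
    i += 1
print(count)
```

i=2: count = 1*3 = 3
i=3: count = 3*4 = 12
i=4: count = 12*5 = 60
i=5: count = 60*6 = 360
i=6: count = 360*7 = 2520

2520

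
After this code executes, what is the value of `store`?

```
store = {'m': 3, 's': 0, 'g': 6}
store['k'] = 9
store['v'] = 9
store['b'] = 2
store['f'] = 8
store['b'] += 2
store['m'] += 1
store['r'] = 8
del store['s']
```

store['k'] = 9 → {'m': 3, 's': 0, 'g': 6, 'k': 9}
store['v'] = 9 → {'m': 3, 's': 0, 'g': 6, 'k': 9, 'v': 9}
store['b'] = 2 → {'m': 3, 's': 0, 'g': 6, 'k': 9, 'v': 9, 'b': 2}
store['f'] = 8 → {'m': 3, 's': 0, 'g': 6, 'k': 9, 'v': 9, 'b': 2, 'f': 8}
store['b'] = 2+2 = 4 → {'m': 3, 's': 0, 'g': 6, 'k': 9, 'v': 9, 'b': 4, 'f': 8}
store['m'] = 3+1 = 4 → {'m': 4, 's': 0, 'g': 6, 'k': 9, 'v': 9, 'b': 4, 'f': 8}
store['r'] = 8 → {'m': 4, 's': 0, 'g': 6, 'k': 9, 'v': 9, 'b': 4, 'f': 8, 'r': 8}
del 's' → {'m': 4, 'g': 6, 'k': 9, 'v': 9, 'b': 4, 'f': 8, 'r': 8}

{'m': 4, 'g': 6, 'k': 9, 'v': 9, 'b': 4, 'f': 8, 'r': 8}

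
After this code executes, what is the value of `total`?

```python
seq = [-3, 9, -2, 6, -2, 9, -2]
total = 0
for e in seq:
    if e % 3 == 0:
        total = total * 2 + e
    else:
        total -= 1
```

26

e=-3: %3==0, total = 0*2+(-3) = -3
e=9: %3==0, total = (-3)*2+9 = 3
e=-2: not %3==0, total = 3-1 = 2
e=6: %3==0, total = 2*2+6 = 10
e=-2: not %3==0, total = 10-1 = 9
e=9: %3==0, total = 9*2+9 = 27
e=-2: not %3==0, total = 27-1 = 26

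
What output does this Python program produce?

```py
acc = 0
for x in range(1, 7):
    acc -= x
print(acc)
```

-21

x=1: acc = 0-1 = -1
x=2: acc = (-1)-2 = -3
x=3: acc = (-3)-3 = -6
x=4: acc = (-6)-4 = -10
x=5: acc = (-10)-5 = -15
x=6: acc = (-15)-6 = -21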